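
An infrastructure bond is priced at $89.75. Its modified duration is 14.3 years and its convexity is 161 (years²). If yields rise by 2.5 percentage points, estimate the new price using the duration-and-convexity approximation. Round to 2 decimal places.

$62.18

Duration effect: -D_mod·Δy = -14.3 × (+0.025) = -0.357500
Convexity effect: ½·C·(Δy)² = 0.5 × 161 × (0.025)² = +0.0503125
ΔP/P ≈ -0.357500 + 0.0503125 = -0.3071875
New price ≈ 89.75 × (1 - 0.3071875) = 62.179921875.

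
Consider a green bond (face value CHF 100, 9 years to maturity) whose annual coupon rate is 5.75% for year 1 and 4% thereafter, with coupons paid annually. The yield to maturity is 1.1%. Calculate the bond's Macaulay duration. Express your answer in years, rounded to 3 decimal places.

7.792 years

Periodic yield y = 0.011. Discount each cash flow and weight by its year:
  t   CF        PV=CF/(1+0.011)^t    t·PV
  1         5.75         5.6874         5.6874
  2         4.00         3.9134         7.8269
  3         4.00         3.8709        11.6126
  4         4.00         3.8287        15.3149
  5         4.00         3.7871        18.9354
  6         4.00         3.7459        22.4752
  7         4.00         3.7051        25.9358
  8         4.00         3.6648        29.3184
  9       104.00        94.2482       848.2336
  Σ                    126.4515       985.3402
Price P = Σ PV = 126.4515.
Macaulay duration = Σ(t·PV) / P = 985.3402 / 126.4515 = 7.79224 years.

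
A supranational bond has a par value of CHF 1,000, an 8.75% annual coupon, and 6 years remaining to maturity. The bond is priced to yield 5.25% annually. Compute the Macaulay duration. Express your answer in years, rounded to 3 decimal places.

Periodic yield y = 0.0525. Discount each cash flow and weight by its year:
  t   CF        PV=CF/(1+0.0525)^t    t·PV
  1        87.50        83.1354        83.1354
  2        87.50        78.9885       157.9770
  3        87.50        75.0485       225.1454
  4        87.50        71.3049       285.2198
  5        87.50        67.7482       338.7408
  6     1,087.50       800.0123     4,800.0735
  Σ                  1,176.2377     5,890.2918
Price P = Σ PV = 1,176.2377.
Macaulay duration = Σ(t·PV) / P = 5,890.2918 / 1,176.2377 = 5.00774 years.

5.008 years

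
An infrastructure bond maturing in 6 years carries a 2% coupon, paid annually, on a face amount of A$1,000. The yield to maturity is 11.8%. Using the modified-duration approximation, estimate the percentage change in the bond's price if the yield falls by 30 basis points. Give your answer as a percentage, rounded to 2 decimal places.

+1.50%

Periodic yield y = 0.118. Modified duration first:
  t   CF        PV=CF/(1+0.118)^t    t·PV
  1        20.00        17.8891        17.8891
  2        20.00        16.0010        32.0019
  3        20.00        14.3121        42.9364
  4        20.00        12.8016        51.2062
  5        20.00        11.4504        57.2520
  6     1,020.00       522.3353     3,134.0116
  Σ                    594.7894     3,335.2973
P = 594.7894; D_Mac = 5.60753 yrs; D_mod = 5.60753/(1+0.118) = 5.01568 yrs.
ΔP/P ≈ -D_mod · Δy = -5.01568 × (-0.003) = +0.015047 = +1.5047%.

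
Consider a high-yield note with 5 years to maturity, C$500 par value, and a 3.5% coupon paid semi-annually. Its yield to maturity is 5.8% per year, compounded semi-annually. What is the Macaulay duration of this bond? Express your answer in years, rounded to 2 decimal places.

4.61 years

Periodic yield y = 0.029. Discount each cash flow and weight by its period:
  t   CF        PV=CF/(1+0.029)^t    t·PV
  1         8.75         8.5034         8.5034
  2         8.75         8.2638        16.5275
  3         8.75         8.0309        24.0926
  4         8.75         7.8045        31.2181
  5         8.75         7.5846        37.9229
  6         8.75         7.3708        44.2249
  7         8.75         7.1631        50.1416
  8         8.75         6.9612        55.6897
  9         8.75         6.7650        60.8853
  10      508.75       382.2528     3,822.5280
  Σ                    450.7001     4,151.7340
Price P = Σ PV = 450.7001.
Macaulay duration = Σ(t·PV) / P = 4,151.7340 / 450.7001 = 9.21174 half-year periods.
In years: 9.21174 / 2 = 4.60587 years.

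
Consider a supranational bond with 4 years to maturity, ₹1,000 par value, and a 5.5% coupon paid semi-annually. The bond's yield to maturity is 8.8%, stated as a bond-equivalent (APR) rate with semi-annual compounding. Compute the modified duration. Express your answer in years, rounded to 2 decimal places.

3.47 years

Periodic yield y = 0.044. First find Macaulay duration:
  t   CF        PV=CF/(1+0.044)^t    t·PV
  1        27.50        26.3410        26.3410
  2        27.50        25.2308        50.4617
  3        27.50        24.1675        72.5024
  4        27.50        23.1489        92.5957
  5        27.50        22.1733       110.8665
  6        27.50        21.2388       127.4327
  7        27.50        20.3437       142.4057
  8     1,027.50       728.0779     5,824.6231
  Σ                    890.7219     6,447.2287
P = 890.7219; Macaulay duration = 6,447.2287 / 890.7219 = 7.23821 half-year periods = 3.61910 years.
Modified duration = D_Mac / (1 + y) = 3.61910 / 1.044 = 3.46657 years.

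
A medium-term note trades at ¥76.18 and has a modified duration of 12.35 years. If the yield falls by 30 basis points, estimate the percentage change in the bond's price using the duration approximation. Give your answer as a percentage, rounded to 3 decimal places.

Duration approximation: ΔP/P ≈ -D_mod · Δy = -12.35 × (-0.003) = +0.037050.
As a percentage: +3.7050%.

+3.705%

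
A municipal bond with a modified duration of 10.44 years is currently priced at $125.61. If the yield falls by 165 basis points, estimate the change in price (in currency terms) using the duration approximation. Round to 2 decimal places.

+$21.64

Duration approximation: ΔP/P ≈ -D_mod · Δy = -10.44 × (-0.0165) = +0.172260.
ΔP ≈ 125.61 × (+0.172260) = +21.6375786.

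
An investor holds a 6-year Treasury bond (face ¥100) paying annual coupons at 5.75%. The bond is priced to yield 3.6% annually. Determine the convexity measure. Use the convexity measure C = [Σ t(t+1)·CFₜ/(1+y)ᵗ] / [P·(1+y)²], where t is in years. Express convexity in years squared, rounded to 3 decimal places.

32.964

With y = 0.036:
  t   CF        PV=CF/(1+0.036)^t    t·PV        t(t+1)·PV
  1         5.75         5.5502         5.5502          11.1004
  2         5.75         5.3573        10.7147          32.1440
  3         5.75         5.1712        15.5135          62.0540
  4         5.75         4.9915        19.9659          99.8295
  5         5.75         4.8180        24.0901         144.5408
  6       105.75        85.5307       513.1840       3,592.2879
  Σ                    111.4189       589.0184       3,941.9565
P = 111.4189.
Convexity = Σ t(t+1)·PV / [P·(1+y)²] = 3,941.9565 / (111.4189 × 1.073296) = 32.96352.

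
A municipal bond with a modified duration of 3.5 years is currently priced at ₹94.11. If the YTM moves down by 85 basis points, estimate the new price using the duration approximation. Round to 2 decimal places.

₹96.91

Duration approximation: ΔP/P ≈ -D_mod · Δy = -3.5 × (-0.0085) = +0.029750.
New price ≈ 94.11 × (1 + 0.029750) = 96.9097725.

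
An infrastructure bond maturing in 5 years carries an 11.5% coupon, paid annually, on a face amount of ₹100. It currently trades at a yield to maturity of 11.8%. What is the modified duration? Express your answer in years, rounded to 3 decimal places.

3.635 years

Periodic yield y = 0.118. First find Macaulay duration:
  t   CF        PV=CF/(1+0.118)^t    t·PV
  1        11.50        10.2862        10.2862
  2        11.50         9.2006        18.4011
  3        11.50         8.2295        24.6884
  4        11.50         7.3609        29.4436
  5       111.50        63.8360       319.1801
  Σ                     98.9132       401.9995
P = 98.9132; Macaulay duration = 401.9995 / 98.9132 = 4.06416 years.
Modified duration = D_Mac / (1 + y) = 4.06416 / 1.118 = 3.63521 years.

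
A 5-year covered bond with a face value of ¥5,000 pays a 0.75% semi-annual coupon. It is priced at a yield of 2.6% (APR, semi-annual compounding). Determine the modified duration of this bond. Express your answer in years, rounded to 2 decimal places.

4.85 years

Periodic yield y = 0.013. First find Macaulay duration:
  t   CF        PV=CF/(1+0.013)^t    t·PV
  1        18.75        18.5094        18.5094
  2        18.75        18.2718        36.5437
  3        18.75        18.0374        54.1121
  4        18.75        17.8059        71.2235
  5        18.75        17.5774        87.8869
  6        18.75        17.3518       104.1108
  7        18.75        17.1291       119.9039
  8        18.75        16.9093       135.2744
  9        18.75        16.6923       150.2307
  10    5,018.75     4,410.6349    44,106.3489
  Σ                  4,568.9193    44,884.1443
P = 4,568.9193; Macaulay duration = 44,884.1443 / 4,568.9193 = 9.82380 half-year periods = 4.91190 years.
Modified duration = D_Mac / (1 + y) = 4.91190 / 1.013 = 4.84886 years.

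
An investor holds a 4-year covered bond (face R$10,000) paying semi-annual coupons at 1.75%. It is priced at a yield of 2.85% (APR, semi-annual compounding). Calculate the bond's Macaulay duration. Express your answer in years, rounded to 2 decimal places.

3.88 years

Periodic yield y = 0.01425. Discount each cash flow and weight by its period:
  t   CF        PV=CF/(1+0.01425)^t    t·PV
  1        87.50        86.2706        86.2706
  2        87.50        85.0586       170.1171
  3        87.50        83.8635       251.5905
  4        87.50        82.6852       330.7410
  5        87.50        81.5235       407.6176
  6        87.50        80.3781       482.2688
  7        87.50        79.2488       554.7419
  8    10,087.50     9,007.8971    72,063.1768
  Σ                  9,586.9256    74,346.5245
Price P = Σ PV = 9,586.9256.
Macaulay duration = Σ(t·PV) / P = 74,346.5245 / 9,586.9256 = 7.75499 half-year periods.
In years: 7.75499 / 2 = 3.87750 years.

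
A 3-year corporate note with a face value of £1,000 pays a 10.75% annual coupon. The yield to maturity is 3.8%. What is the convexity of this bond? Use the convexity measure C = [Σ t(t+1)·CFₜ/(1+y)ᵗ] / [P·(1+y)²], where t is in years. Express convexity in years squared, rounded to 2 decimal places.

9.87

With y = 0.038:
  t   CF        PV=CF/(1+0.038)^t    t·PV        t(t+1)·PV
  1       107.50       103.5645       103.5645         207.1291
  2       107.50        99.7732       199.5463         598.6390
  3     1,107.50       990.2656     2,970.7967      11,883.1867
  Σ                  1,193.6033     3,273.9076      12,688.9548
P = 1,193.6033.
Convexity = Σ t(t+1)·PV / [P·(1+y)²] = 12,688.9548 / (1,193.6033 × 1.077444) = 9.86668.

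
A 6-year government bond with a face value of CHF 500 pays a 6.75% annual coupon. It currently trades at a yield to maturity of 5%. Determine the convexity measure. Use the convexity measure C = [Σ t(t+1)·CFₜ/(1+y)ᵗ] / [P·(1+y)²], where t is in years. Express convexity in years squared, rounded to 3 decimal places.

With y = 0.05:
  t   CF        PV=CF/(1+0.05)^t    t·PV        t(t+1)·PV
  1        33.75        32.1429        32.1429          64.2857
  2        33.75        30.6122        61.2245         183.6735
  3        33.75        29.1545        87.4636         349.8542
  4        33.75        27.7662       111.0648         555.3242
  5        33.75        26.4440       132.2200         793.3202
  6       533.75       398.2925     2,389.7548      16,728.2837
  Σ                    544.4123     2,813.8706      18,674.7415
P = 544.4123.
Convexity = Σ t(t+1)·PV / [P·(1+y)²] = 18,674.7415 / (544.4123 × 1.102500) = 31.11344.

31.113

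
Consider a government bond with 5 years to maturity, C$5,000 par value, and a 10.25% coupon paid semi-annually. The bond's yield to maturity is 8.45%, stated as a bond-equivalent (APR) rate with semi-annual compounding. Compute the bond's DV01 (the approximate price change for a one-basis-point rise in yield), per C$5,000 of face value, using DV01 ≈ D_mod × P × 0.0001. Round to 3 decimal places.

Periodic yield y = 0.04225.
  t   CF        PV=CF/(1+0.04225)^t    t·PV
  1       256.25       245.8623       245.8623
  2       256.25       235.8957       471.7914
  3       256.25       226.3331       678.9994
  4       256.25       217.1582       868.6329
  5       256.25       208.3552     1,041.7760
  6       256.25       199.9090     1,199.4543
  7       256.25       191.8053     1,342.6369
  8       256.25       184.0300     1,472.2401
  9       256.25       176.5699     1,589.1294
  10    5,256.25     3,475.0173    34,750.1733
  Σ                  5,360.9362    43,660.6960
P = 5,360.9362; D_Mac = 8.14423 half-year periods = 4.07211 yrs; D_mod = 3.90704 yrs.
DV01 ≈ 3.90704 × 5,360.9362 × 0.0001 = 2.094540.

C$2.095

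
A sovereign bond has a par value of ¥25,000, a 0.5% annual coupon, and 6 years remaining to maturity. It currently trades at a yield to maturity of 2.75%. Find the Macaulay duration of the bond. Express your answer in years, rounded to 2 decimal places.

Periodic yield y = 0.0275. Discount each cash flow and weight by its year:
  t   CF        PV=CF/(1+0.0275)^t    t·PV
  1       125.00       121.6545       121.6545
  2       125.00       118.3985       236.7971
  3       125.00       115.2297       345.6892
  4       125.00       112.1457       448.5829
  5       125.00       109.1442       545.7212
  6    25,125.00    21,350.8460   128,105.0757
  Σ                 21,927.4187   129,803.5206
Price P = Σ PV = 21,927.4187.
Macaulay duration = Σ(t·PV) / P = 129,803.5206 / 21,927.4187 = 5.91969 years.

5.92 years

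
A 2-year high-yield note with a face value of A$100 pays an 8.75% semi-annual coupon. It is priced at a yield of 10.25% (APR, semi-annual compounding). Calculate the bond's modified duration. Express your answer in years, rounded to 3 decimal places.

Periodic yield y = 0.05125. First find Macaulay duration:
  t   CF        PV=CF/(1+0.05125)^t    t·PV
  1        4.375         4.1617         4.1617
  2        4.375         3.9588         7.9176
  3        4.375         3.7658        11.2975
  4      104.375        85.4619       341.8475
  Σ                     97.3482       365.2244
P = 97.3482; Macaulay duration = 365.2244 / 97.3482 = 3.75173 half-year periods = 1.87587 years.
Modified duration = D_Mac / (1 + y) = 1.87587 / 1.05125 = 1.78441 years.

1.784 years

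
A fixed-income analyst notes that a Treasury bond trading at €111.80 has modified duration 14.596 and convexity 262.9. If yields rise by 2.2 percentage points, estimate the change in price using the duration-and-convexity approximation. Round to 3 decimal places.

Duration effect: -D_mod·Δy = -14.596 × (+0.022) = -0.321112
Convexity effect: ½·C·(Δy)² = 0.5 × 262.9 × (0.022)² = +0.0636218
ΔP/P ≈ -0.321112 + 0.0636218 = -0.2574902
ΔP ≈ 111.80 × (-0.2574902) = -28.78740436.

-€28.787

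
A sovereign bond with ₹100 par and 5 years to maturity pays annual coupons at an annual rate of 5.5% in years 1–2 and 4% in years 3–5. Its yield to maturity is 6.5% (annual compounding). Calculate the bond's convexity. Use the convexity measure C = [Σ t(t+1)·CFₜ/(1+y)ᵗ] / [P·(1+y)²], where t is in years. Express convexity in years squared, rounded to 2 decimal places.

23.09

With y = 0.065:
  t   CF        PV=CF/(1+0.065)^t    t·PV        t(t+1)·PV
  1         5.50         5.1643         5.1643          10.3286
  2         5.50         4.8491         9.6983          29.0948
  3         4.00         3.3114         9.9342          39.7368
  4         4.00         3.1093        12.4372          62.1858
  5       104.00        75.9076       379.5380       2,277.2282
  Σ                     92.3417       416.7720       2,418.5742
P = 92.3417.
Convexity = Σ t(t+1)·PV / [P·(1+y)²] = 2,418.5742 / (92.3417 × 1.134225) = 23.09203.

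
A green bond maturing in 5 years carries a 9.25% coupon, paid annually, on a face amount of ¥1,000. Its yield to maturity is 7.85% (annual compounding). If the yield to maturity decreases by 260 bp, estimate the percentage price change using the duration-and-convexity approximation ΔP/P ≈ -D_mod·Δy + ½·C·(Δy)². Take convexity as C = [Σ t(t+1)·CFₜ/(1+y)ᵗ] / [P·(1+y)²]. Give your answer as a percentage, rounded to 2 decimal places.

+10.93%

With y = 0.0785:
  t   CF        PV=CF/(1+0.0785)^t    t·PV        t(t+1)·PV
  1        92.50        85.7673        85.7673         171.5345
  2        92.50        79.5246       159.0492         477.1475
  3        92.50        73.7363       221.2089         884.8355
  4        92.50        68.3693       273.4772       1,367.3860
  5     1,092.50       748.7222     3,743.6109      22,461.6654
  Σ                  1,056.1196     4,483.1134      25,362.5689
P = 1,056.1196; D_Mac = 4.24489 yrs; D_mod = 3.93592 yrs; C = 20.64619.
Duration effect: -3.93592 × (-0.026) = +0.102334
Convexity effect: 0.5 × 20.64619 × (-0.026)² = +0.0069784
ΔP/P ≈ +0.102334 + 0.0069784 = +0.109312 = +10.9312%.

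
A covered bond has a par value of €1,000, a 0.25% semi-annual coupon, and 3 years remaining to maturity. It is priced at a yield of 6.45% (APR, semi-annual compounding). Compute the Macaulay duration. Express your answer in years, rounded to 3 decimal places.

2.990 years

Periodic yield y = 0.03225. Discount each cash flow and weight by its period:
  t   CF        PV=CF/(1+0.03225)^t    t·PV
  1         1.25         1.2109         1.2109
  2         1.25         1.1731         2.3462
  3         1.25         1.1365         3.4094
  4         1.25         1.1010         4.4038
  5         1.25         1.0666         5.3328
  6     1,001.25       827.6242     4,965.7452
  Σ                    833.3122     4,982.4484
Price P = Σ PV = 833.3122.
Macaulay duration = Σ(t·PV) / P = 4,982.4484 / 833.3122 = 5.97909 half-year periods.
In years: 5.97909 / 2 = 2.98954 years.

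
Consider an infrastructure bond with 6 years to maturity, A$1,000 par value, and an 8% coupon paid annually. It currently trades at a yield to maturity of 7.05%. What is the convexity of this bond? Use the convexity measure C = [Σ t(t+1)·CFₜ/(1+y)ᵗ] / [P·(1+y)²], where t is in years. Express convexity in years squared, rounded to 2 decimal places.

With y = 0.0705:
  t   CF        PV=CF/(1+0.0705)^t    t·PV        t(t+1)·PV
  1        80.00        74.7314        74.7314         149.4629
  2        80.00        69.8098       139.6197         418.8590
  3        80.00        65.2124       195.6371         782.5484
  4        80.00        60.9177       243.6707       1,218.3534
  5        80.00        56.9058       284.5291       1,707.1744
  6     1,080.00       717.6352     4,305.8111      30,140.6779
  Σ                  1,045.2123     5,243.9991      34,417.0761
P = 1,045.2123.
Convexity = Σ t(t+1)·PV / [P·(1+y)²] = 34,417.0761 / (1,045.2123 × 1.145970) = 28.73400.

28.73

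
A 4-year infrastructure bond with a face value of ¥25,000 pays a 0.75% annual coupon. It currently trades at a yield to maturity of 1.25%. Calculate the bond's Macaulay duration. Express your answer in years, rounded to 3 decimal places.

Periodic yield y = 0.0125. Discount each cash flow and weight by its year:
  t   CF        PV=CF/(1+0.0125)^t    t·PV
  1       187.50       185.1852       185.1852
  2       187.50       182.8989       365.7979
  3       187.50       180.6409       541.9228
  4    25,187.50    23,966.5177    95,866.0707
  Σ                 24,515.2428    96,958.9766
Price P = Σ PV = 24,515.2428.
Macaulay duration = Σ(t·PV) / P = 96,958.9766 / 24,515.2428 = 3.95505 years.

3.955 years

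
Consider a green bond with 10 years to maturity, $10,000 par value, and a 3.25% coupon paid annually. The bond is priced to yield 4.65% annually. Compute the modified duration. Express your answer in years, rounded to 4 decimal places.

Periodic yield y = 0.0465. First find Macaulay duration:
  t   CF        PV=CF/(1+0.0465)^t    t·PV
  1       325.00       310.5590       310.5590
  2       325.00       296.7597       593.5194
  3       325.00       283.5735       850.7205
  4       325.00       270.9733     1,083.8930
  5       325.00       258.9329     1,294.6644
  6       325.00       247.4275     1,484.5650
  7       325.00       236.4333     1,655.0334
  8       325.00       225.9277     1,807.4217
  9       325.00       215.8889     1,942.9999
  10   10,325.00     6,553.8687    65,538.6866
  Σ                  8,900.3444    76,562.0629
P = 8,900.3444; Macaulay duration = 76,562.0629 / 8,900.3444 = 8.60215 years.
Modified duration = D_Mac / (1 + y) = 8.60215 / 1.0465 = 8.21992 years.

8.2199 years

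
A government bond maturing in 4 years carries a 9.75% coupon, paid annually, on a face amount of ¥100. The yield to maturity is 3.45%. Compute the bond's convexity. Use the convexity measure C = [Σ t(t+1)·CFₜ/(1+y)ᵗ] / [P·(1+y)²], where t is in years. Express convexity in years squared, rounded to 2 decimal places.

With y = 0.0345:
  t   CF        PV=CF/(1+0.0345)^t    t·PV        t(t+1)·PV
  1         9.75         9.4248         9.4248          18.8497
  2         9.75         9.1105        18.2211          54.6632
  3         9.75         8.8067        26.4201         105.6804
  4       109.75        95.8258       383.3033       1,916.5164
  Σ                    123.1679       437.3693       2,095.7097
P = 123.1679.
Convexity = Σ t(t+1)·PV / [P·(1+y)²] = 2,095.7097 / (123.1679 × 1.070190) = 15.89910.

15.90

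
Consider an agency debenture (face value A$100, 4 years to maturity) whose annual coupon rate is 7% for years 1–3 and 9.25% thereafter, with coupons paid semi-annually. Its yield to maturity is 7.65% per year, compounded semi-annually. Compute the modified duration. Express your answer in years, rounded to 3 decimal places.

3.424 years

Periodic yield y = 0.03825. First find Macaulay duration:
  t   CF        PV=CF/(1+0.03825)^t    t·PV
  1        3.500         3.3711         3.3711
  2        3.500         3.2469         6.4937
  3        3.500         3.1272         9.3817
  4        3.500         3.0120        12.0481
  5        3.500         2.9011        14.5054
  6        3.500         2.7942        16.7652
  7        4.625         3.5563        24.8941
  8      104.625        77.4854       619.8833
  Σ                     99.4942       707.3426
P = 99.4942; Macaulay duration = 707.3426 / 99.4942 = 7.10939 half-year periods = 3.55469 years.
Modified duration = D_Mac / (1 + y) = 3.55469 / 1.03825 = 3.42374 years.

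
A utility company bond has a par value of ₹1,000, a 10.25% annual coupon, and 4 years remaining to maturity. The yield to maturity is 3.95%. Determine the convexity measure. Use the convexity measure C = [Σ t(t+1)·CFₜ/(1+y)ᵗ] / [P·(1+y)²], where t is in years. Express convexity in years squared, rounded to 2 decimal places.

With y = 0.0395:
  t   CF        PV=CF/(1+0.0395)^t    t·PV        t(t+1)·PV
  1       102.50        98.6051        98.6051         197.2102
  2       102.50        94.8582       189.7164         569.1492
  3       102.50        91.2537       273.7610       1,095.0442
  4     1,102.50       944.2362     3,776.9446      18,884.7230
  Σ                  1,228.9531     4,339.0271      20,746.1266
P = 1,228.9531.
Convexity = Σ t(t+1)·PV / [P·(1+y)²] = 20,746.1266 / (1,228.9531 × 1.080560) = 15.62258.

15.62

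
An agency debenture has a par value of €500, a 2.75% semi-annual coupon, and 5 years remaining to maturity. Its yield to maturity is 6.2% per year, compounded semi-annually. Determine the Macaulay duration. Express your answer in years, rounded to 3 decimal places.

Periodic yield y = 0.031. Discount each cash flow and weight by its period:
  t   CF        PV=CF/(1+0.031)^t    t·PV
  1        6.875         6.6683         6.6683
  2        6.875         6.4678        12.9356
  3        6.875         6.2733        18.8199
  4        6.875         6.0847        24.3387
  5        6.875         5.9017        29.5087
  6        6.875         5.7243        34.3457
  7        6.875         5.5522        38.8651
  8        6.875         5.3852        43.0818
  9        6.875         5.2233        47.0097
  10     506.875       373.5203     3,735.2031
  Σ                    426.8011     3,990.7765
Price P = Σ PV = 426.8011.
Macaulay duration = Σ(t·PV) / P = 3,990.7765 / 426.8011 = 9.35044 half-year periods.
In years: 9.35044 / 2 = 4.67522 years.

4.675 years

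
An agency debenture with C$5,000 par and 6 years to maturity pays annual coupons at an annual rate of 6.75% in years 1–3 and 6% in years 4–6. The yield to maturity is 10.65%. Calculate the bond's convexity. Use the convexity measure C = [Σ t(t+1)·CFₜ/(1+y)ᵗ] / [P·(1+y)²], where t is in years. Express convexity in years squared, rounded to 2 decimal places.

27.10

With y = 0.1065:
  t   CF        PV=CF/(1+0.1065)^t    t·PV        t(t+1)·PV
  1       337.50       305.0158       305.0158         610.0316
  2       337.50       275.6582       551.3164       1,653.9493
  3       337.50       249.1263       747.3788       2,989.5152
  4       300.00       200.1316       800.5262       4,002.6312
  5       300.00       180.8690       904.3451       5,426.0703
  6     5,300.00     2,887.8016    17,326.8099     121,287.6692
  Σ                  4,098.6025    20,635.3922     135,969.8669
P = 4,098.6025.
Convexity = Σ t(t+1)·PV / [P·(1+y)²] = 135,969.8669 / (4,098.6025 × 1.224342) = 27.09593.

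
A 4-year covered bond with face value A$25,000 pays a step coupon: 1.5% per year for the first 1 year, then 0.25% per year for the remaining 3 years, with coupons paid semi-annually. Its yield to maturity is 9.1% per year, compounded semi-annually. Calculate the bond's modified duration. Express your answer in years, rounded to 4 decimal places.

Periodic yield y = 0.0455. First find Macaulay duration:
  t   CF        PV=CF/(1+0.0455)^t    t·PV
  1       187.50       179.3400       179.3400
  2       187.50       171.5352       343.0704
  3        31.25        27.3450        82.0350
  4        31.25        26.1549       104.6198
  5        31.25        25.0167       125.0834
  6        31.25        23.9280       143.5678
  7        31.25        22.8866       160.2064
  8    25,031.25    17,534.3730   140,274.9839
  Σ                 18,010.5794   141,412.9067
P = 18,010.5794; Macaulay duration = 141,412.9067 / 18,010.5794 = 7.85166 half-year periods = 3.92583 years.
Modified duration = D_Mac / (1 + y) = 3.92583 / 1.0455 = 3.75498 years.

3.7550 years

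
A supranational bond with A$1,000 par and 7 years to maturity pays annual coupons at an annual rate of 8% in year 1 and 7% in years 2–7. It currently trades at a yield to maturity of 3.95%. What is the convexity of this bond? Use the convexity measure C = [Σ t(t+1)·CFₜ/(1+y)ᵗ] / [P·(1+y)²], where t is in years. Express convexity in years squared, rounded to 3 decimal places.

With y = 0.0395:
  t   CF        PV=CF/(1+0.0395)^t    t·PV        t(t+1)·PV
  1        80.00        76.9601        76.9601         153.9202
  2        70.00        64.7812       129.5624         388.6873
  3        70.00        62.3196       186.9588         747.8350
  4        70.00        59.9515       239.8060       1,199.0300
  5        70.00        57.6734       288.3670       1,730.2021
  6        70.00        55.4819       332.8912       2,330.2385
  7     1,070.00       815.8538     5,710.9764      45,687.8108
  Σ                  1,193.0214     6,965.5218      52,237.7238
P = 1,193.0214.
Convexity = Σ t(t+1)·PV / [P·(1+y)²] = 52,237.7238 / (1,193.0214 × 1.080560) = 40.52164.

40.522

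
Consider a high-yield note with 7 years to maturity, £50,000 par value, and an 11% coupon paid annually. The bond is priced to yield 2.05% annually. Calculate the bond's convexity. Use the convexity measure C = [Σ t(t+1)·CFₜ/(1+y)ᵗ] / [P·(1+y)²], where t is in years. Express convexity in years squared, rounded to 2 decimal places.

39.62

With y = 0.0205:
  t   CF        PV=CF/(1+0.0205)^t    t·PV        t(t+1)·PV
  1     5,500.00     5,389.5149     5,389.5149      10,779.0299
  2     5,500.00     5,281.2493    10,562.4987      31,687.4960
  3     5,500.00     5,175.1586    15,525.4757      62,101.9030
  4     5,500.00     5,071.1990    20,284.7960     101,423.9800
  5     5,500.00     4,969.3278    24,846.6389     149,079.8335
  6     5,500.00     4,869.5030    29,217.0178     204,519.1248
  7    55,500.00    48,150.6240   337,054.3681   2,696,434.9446
  Σ                 78,906.5766   442,880.3102   3,256,026.3117
P = 78,906.5766.
Convexity = Σ t(t+1)·PV / [P·(1+y)²] = 3,256,026.3117 / (78,906.5766 × 1.041420) = 39.62312.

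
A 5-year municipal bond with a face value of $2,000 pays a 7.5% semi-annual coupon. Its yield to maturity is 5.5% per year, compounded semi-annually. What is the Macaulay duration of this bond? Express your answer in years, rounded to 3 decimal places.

4.296 years

Periodic yield y = 0.0275. Discount each cash flow and weight by its period:
  t   CF        PV=CF/(1+0.0275)^t    t·PV
  1        75.00        72.9927        72.9927
  2        75.00        71.0391       142.0782
  3        75.00        69.1378       207.4135
  4        75.00        67.2874       269.1497
  5        75.00        65.4865       327.4327
  6        75.00        63.7339       382.4032
  7        75.00        62.0281       434.1967
  8        75.00        60.3680       482.9438
  9        75.00        58.7523       528.7706
  10    2,075.00     1,581.9757    15,819.7565
  Σ                  2,172.8015    18,667.1378
Price P = Σ PV = 2,172.8015.
Macaulay duration = Σ(t·PV) / P = 18,667.1378 / 2,172.8015 = 8.59128 half-year periods.
In years: 8.59128 / 2 = 4.29564 years.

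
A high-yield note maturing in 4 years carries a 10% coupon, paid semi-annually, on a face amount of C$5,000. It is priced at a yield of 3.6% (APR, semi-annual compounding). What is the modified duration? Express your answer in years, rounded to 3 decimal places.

Periodic yield y = 0.018. First find Macaulay duration:
  t   CF        PV=CF/(1+0.018)^t    t·PV
  1       250.00       245.5796       245.5796
  2       250.00       241.2373       482.4746
  3       250.00       236.9718       710.9154
  4       250.00       232.7817       931.1269
  5       250.00       228.6657     1,143.3287
  6       250.00       224.6225     1,347.7353
  7       250.00       220.6508     1,544.5558
  8     5,250.00     4,551.7361    36,413.8892
  Σ                  6,182.2457    42,819.6055
P = 6,182.2457; Macaulay duration = 42,819.6055 / 6,182.2457 = 6.92622 half-year periods = 3.46311 years.
Modified duration = D_Mac / (1 + y) = 3.46311 / 1.018 = 3.40188 years.

3.402 years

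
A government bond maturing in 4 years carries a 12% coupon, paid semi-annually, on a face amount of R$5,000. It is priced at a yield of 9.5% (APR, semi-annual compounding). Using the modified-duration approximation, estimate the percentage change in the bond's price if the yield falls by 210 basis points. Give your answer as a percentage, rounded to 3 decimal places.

Periodic yield y = 0.0475. Modified duration first:
  t   CF        PV=CF/(1+0.0475)^t    t·PV
  1       300.00       286.3962       286.3962
  2       300.00       273.4092       546.8185
  3       300.00       261.0112       783.0336
  4       300.00       249.1754       996.7015
  5       300.00       237.8763     1,189.3813
  6       300.00       227.0895     1,362.5370
  7       300.00       216.7919     1,517.5432
  8     5,300.00     3,656.3151    29,250.5208
  Σ                  5,408.0648    35,932.9322
P = 5,408.0648; D_Mac = 6.64432 half-year periods = 3.32216 yrs; D_mod = 3.32216/(1+0.0475) = 3.17151 yrs.
ΔP/P ≈ -D_mod · Δy = -3.17151 × (-0.021) = +0.066602 = +6.6602%.

+6.660%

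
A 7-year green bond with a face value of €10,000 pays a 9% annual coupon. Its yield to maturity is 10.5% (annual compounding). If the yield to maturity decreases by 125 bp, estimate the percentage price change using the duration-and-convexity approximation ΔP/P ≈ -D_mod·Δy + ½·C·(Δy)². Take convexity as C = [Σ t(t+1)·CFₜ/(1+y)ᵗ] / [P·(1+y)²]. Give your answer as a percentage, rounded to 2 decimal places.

+6.39%

With y = 0.105:
  t   CF        PV=CF/(1+0.105)^t    t·PV        t(t+1)·PV
  1       900.00       814.4796       814.4796       1,628.9593
  2       900.00       737.0856     1,474.1713       4,422.5139
  3       900.00       667.0458     2,001.1375       8,004.5500
  4       900.00       603.6614     2,414.6455      12,073.2277
  5       900.00       546.2999     2,731.4995      16,388.9969
  6       900.00       494.3890     2,966.3343      20,764.3400
  7    10,900.00     5,418.6432    37,930.5021     303,444.0169
  Σ                  9,281.6046    50,332.7699     366,726.6047
P = 9,281.6046; D_Mac = 5.42285 yrs; D_mod = 4.90756 yrs; C = 32.35898.
Duration effect: -4.90756 × (-0.0125) = +0.061344
Convexity effect: 0.5 × 32.35898 × (-0.0125)² = +0.0025280
ΔP/P ≈ +0.061344 + 0.0025280 = +0.063873 = +6.3873%.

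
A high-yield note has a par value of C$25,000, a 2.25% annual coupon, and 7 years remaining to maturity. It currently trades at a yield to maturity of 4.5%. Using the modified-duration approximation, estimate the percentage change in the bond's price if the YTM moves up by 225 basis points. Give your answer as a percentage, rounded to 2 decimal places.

-14.03%

Periodic yield y = 0.045. Modified duration first:
  t   CF        PV=CF/(1+0.045)^t    t·PV
  1       562.50       538.2775       538.2775
  2       562.50       515.0981     1,030.1962
  3       562.50       492.9168     1,478.7505
  4       562.50       471.6908     1,886.7630
  5       562.50       451.3787     2,256.8936
  6       562.50       431.9414     2,591.6481
  7    25,562.50    18,784.0524   131,488.3671
  Σ                 21,685.3557   141,270.8961
P = 21,685.3557; D_Mac = 6.51458 yrs; D_mod = 6.51458/(1+0.045) = 6.23404 yrs.
ΔP/P ≈ -D_mod · Δy = -6.23404 × (+0.0225) = -0.140266 = -14.0266%.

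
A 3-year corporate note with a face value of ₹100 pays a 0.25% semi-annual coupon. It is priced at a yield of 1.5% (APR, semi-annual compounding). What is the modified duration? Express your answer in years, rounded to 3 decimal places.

2.968 years

Periodic yield y = 0.0075. First find Macaulay duration:
  t   CF        PV=CF/(1+0.0075)^t    t·PV
  1        0.125         0.1241         0.1241
  2        0.125         0.1231         0.2463
  3        0.125         0.1222         0.3667
  4        0.125         0.1213         0.4853
  5        0.125         0.1204         0.6021
  6      100.125        95.7353       574.4119
  Σ                     96.3465       576.2363
P = 96.3465; Macaulay duration = 576.2363 / 96.3465 = 5.98087 half-year periods = 2.99044 years.
Modified duration = D_Mac / (1 + y) = 2.99044 / 1.0075 = 2.96818 years.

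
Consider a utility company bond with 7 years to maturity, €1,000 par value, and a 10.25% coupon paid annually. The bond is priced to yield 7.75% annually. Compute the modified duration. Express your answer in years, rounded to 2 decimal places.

5.04 years

Periodic yield y = 0.0775. First find Macaulay duration:
  t   CF        PV=CF/(1+0.0775)^t    t·PV
  1       102.50        95.1276        95.1276
  2       102.50        88.2855       176.5710
  3       102.50        81.9355       245.8065
  4       102.50        76.0422       304.1689
  5       102.50        70.5728       352.8641
  6       102.50        65.4968       392.9809
  7     1,102.50       653.8192     4,576.7342
  Σ                  1,131.2796     6,144.2530
P = 1,131.2796; Macaulay duration = 6,144.2530 / 1,131.2796 = 5.43124 years.
Modified duration = D_Mac / (1 + y) = 5.43124 / 1.0775 = 5.04060 years.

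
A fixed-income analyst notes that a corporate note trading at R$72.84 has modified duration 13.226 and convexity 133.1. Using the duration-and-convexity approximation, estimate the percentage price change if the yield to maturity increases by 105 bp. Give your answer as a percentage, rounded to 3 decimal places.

-13.154%

Duration effect: -D_mod·Δy = -13.226 × (+0.0105) = -0.138873
Convexity effect: ½·C·(Δy)² = 0.5 × 133.1 × (0.0105)² = +0.0073371375
ΔP/P ≈ -0.138873 + 0.0073371375 = -0.1315358625
= -13.15358625%.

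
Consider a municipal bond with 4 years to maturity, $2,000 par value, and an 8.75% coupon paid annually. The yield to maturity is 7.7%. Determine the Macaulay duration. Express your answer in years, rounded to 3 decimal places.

3.551 years

Periodic yield y = 0.077. Discount each cash flow and weight by its year:
  t   CF        PV=CF/(1+0.077)^t    t·PV
  1       175.00       162.4884       162.4884
  2       175.00       150.8713       301.7426
  3       175.00       140.0848       420.2543
  4     2,175.00     1,616.5772     6,466.3088
  Σ                  2,070.0217     7,350.7941
Price P = Σ PV = 2,070.0217.
Macaulay duration = Σ(t·PV) / P = 7,350.7941 / 2,070.0217 = 3.55107 years.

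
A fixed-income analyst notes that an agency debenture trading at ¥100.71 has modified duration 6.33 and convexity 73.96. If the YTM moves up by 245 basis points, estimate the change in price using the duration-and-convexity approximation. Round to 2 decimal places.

-¥13.38

Duration effect: -D_mod·Δy = -6.33 × (+0.0245) = -0.155085
Convexity effect: ½·C·(Δy)² = 0.5 × 73.96 × (0.0245)² = +0.022197245
ΔP/P ≈ -0.155085 + 0.022197245 = -0.132887755
ΔP ≈ 100.71 × (-0.132887755) = -13.38312580605.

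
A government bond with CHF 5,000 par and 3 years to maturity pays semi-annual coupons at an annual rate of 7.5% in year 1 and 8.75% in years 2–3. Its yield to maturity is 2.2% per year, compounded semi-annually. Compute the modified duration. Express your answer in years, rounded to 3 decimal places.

Periodic yield y = 0.011. First find Macaulay duration:
  t   CF        PV=CF/(1+0.011)^t    t·PV
  1       187.50       185.4599       185.4599
  2       187.50       183.4421       366.8842
  3       218.75       211.6872       635.0616
  4       218.75       209.3840       837.5359
  5       218.75       207.1058     1,035.5291
  6     5,218.75     4,887.1938    29,323.1627
  Σ                  5,884.2728    32,383.6333
P = 5,884.2728; Macaulay duration = 32,383.6333 / 5,884.2728 = 5.50342 half-year periods = 2.75171 years.
Modified duration = D_Mac / (1 + y) = 2.75171 / 1.011 = 2.72177 years.

2.722 years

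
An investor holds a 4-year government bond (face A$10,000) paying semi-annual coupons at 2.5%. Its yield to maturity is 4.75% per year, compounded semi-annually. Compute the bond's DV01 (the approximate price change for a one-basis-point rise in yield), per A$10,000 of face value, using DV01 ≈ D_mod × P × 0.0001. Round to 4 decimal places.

Periodic yield y = 0.02375.
  t   CF        PV=CF/(1+0.02375)^t    t·PV
  1       125.00       122.1001       122.1001
  2       125.00       119.2675       238.5350
  3       125.00       116.5006       349.5019
  4       125.00       113.7979       455.1917
  5       125.00       111.1579       555.7896
  6       125.00       108.5792       651.4750
  7       125.00       106.0602       742.4217
  8    10,125.00     8,391.5795    67,132.6361
  Σ                  9,189.0430    70,247.6512
P = 9,189.0430; D_Mac = 7.64472 half-year periods = 3.82236 yrs; D_mod = 3.73368 yrs.
DV01 ≈ 3.73368 × 9,189.0430 × 0.0001 = 3.430899.

A$3.4309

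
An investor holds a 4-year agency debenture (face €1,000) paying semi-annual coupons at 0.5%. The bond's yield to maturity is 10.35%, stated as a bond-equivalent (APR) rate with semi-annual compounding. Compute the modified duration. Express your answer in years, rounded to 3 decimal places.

3.761 years

Periodic yield y = 0.05175. First find Macaulay duration:
  t   CF        PV=CF/(1+0.05175)^t    t·PV
  1         2.50         2.3770         2.3770
  2         2.50         2.2600         4.5201
  3         2.50         2.1488         6.4465
  4         2.50         2.0431         8.1724
  5         2.50         1.9426         9.7129
  6         2.50         1.8470        11.0819
  7         2.50         1.7561        12.2928
  8     1,002.50       669.5519     5,356.4148
  Σ                    683.9265     5,411.0184
P = 683.9265; Macaulay duration = 5,411.0184 / 683.9265 = 7.91170 half-year periods = 3.95585 years.
Modified duration = D_Mac / (1 + y) = 3.95585 / 1.05175 = 3.76121 years.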